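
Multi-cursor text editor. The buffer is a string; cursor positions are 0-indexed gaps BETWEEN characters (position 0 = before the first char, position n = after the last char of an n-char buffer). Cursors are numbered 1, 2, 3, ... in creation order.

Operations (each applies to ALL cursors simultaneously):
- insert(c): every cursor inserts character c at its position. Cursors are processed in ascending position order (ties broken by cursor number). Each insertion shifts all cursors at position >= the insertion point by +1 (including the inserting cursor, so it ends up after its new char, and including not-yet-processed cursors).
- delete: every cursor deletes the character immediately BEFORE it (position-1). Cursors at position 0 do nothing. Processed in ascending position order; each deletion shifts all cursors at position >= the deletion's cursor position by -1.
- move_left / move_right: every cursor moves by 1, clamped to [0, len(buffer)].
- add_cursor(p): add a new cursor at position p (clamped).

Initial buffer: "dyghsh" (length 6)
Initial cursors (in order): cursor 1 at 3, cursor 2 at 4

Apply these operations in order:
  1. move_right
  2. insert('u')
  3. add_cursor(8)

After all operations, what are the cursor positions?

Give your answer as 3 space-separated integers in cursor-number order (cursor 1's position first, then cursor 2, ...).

Answer: 5 7 8

Derivation:
After op 1 (move_right): buffer="dyghsh" (len 6), cursors c1@4 c2@5, authorship ......
After op 2 (insert('u')): buffer="dyghusuh" (len 8), cursors c1@5 c2@7, authorship ....1.2.
After op 3 (add_cursor(8)): buffer="dyghusuh" (len 8), cursors c1@5 c2@7 c3@8, authorship ....1.2.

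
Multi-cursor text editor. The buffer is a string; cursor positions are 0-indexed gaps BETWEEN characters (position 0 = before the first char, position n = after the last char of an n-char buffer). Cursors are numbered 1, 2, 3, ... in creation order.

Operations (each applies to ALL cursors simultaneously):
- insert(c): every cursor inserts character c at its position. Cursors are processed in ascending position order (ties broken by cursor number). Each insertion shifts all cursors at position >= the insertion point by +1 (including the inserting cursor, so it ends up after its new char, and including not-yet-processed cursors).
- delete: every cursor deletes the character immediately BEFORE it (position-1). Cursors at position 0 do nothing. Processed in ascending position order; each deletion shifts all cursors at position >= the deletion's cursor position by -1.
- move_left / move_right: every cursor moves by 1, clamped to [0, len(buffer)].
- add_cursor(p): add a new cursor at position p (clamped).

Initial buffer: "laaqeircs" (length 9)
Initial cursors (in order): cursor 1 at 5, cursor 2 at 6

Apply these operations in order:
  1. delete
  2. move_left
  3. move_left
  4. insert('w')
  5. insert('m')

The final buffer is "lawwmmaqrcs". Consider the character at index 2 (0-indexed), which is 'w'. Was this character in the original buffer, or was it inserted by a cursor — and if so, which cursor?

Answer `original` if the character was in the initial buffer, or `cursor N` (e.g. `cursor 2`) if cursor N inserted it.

After op 1 (delete): buffer="laaqrcs" (len 7), cursors c1@4 c2@4, authorship .......
After op 2 (move_left): buffer="laaqrcs" (len 7), cursors c1@3 c2@3, authorship .......
After op 3 (move_left): buffer="laaqrcs" (len 7), cursors c1@2 c2@2, authorship .......
After op 4 (insert('w')): buffer="lawwaqrcs" (len 9), cursors c1@4 c2@4, authorship ..12.....
After op 5 (insert('m')): buffer="lawwmmaqrcs" (len 11), cursors c1@6 c2@6, authorship ..1212.....
Authorship (.=original, N=cursor N): . . 1 2 1 2 . . . . .
Index 2: author = 1

Answer: cursor 1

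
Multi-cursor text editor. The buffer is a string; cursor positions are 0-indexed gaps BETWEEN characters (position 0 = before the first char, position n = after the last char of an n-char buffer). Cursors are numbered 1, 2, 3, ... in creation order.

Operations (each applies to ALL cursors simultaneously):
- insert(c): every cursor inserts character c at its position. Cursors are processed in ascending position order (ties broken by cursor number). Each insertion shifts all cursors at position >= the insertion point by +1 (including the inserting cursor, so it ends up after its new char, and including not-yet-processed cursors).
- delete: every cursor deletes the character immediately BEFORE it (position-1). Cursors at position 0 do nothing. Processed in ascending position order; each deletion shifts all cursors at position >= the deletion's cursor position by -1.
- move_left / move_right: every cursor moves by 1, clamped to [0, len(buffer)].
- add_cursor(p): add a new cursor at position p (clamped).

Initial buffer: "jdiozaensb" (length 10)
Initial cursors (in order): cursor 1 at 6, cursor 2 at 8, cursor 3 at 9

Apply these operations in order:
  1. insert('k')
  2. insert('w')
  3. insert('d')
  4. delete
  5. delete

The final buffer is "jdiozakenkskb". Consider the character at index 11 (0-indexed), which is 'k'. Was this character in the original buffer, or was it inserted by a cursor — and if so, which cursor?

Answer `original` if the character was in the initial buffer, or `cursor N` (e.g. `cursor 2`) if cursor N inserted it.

Answer: cursor 3

Derivation:
After op 1 (insert('k')): buffer="jdiozakenkskb" (len 13), cursors c1@7 c2@10 c3@12, authorship ......1..2.3.
After op 2 (insert('w')): buffer="jdiozakwenkwskwb" (len 16), cursors c1@8 c2@12 c3@15, authorship ......11..22.33.
After op 3 (insert('d')): buffer="jdiozakwdenkwdskwdb" (len 19), cursors c1@9 c2@14 c3@18, authorship ......111..222.333.
After op 4 (delete): buffer="jdiozakwenkwskwb" (len 16), cursors c1@8 c2@12 c3@15, authorship ......11..22.33.
After op 5 (delete): buffer="jdiozakenkskb" (len 13), cursors c1@7 c2@10 c3@12, authorship ......1..2.3.
Authorship (.=original, N=cursor N): . . . . . . 1 . . 2 . 3 .
Index 11: author = 3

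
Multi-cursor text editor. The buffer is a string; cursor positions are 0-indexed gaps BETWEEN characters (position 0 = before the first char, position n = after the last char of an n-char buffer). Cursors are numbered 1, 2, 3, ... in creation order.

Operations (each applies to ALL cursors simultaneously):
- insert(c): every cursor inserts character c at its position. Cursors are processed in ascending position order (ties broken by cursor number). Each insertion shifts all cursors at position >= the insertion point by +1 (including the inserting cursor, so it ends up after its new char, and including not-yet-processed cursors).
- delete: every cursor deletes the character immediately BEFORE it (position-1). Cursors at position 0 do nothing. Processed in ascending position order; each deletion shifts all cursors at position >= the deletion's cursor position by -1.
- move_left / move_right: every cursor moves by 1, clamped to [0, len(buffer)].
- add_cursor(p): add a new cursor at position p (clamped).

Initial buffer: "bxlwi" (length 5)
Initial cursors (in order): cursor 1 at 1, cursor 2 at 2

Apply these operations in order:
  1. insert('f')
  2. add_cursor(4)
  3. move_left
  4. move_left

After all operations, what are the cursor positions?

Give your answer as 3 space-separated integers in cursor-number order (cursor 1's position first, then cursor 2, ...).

After op 1 (insert('f')): buffer="bfxflwi" (len 7), cursors c1@2 c2@4, authorship .1.2...
After op 2 (add_cursor(4)): buffer="bfxflwi" (len 7), cursors c1@2 c2@4 c3@4, authorship .1.2...
After op 3 (move_left): buffer="bfxflwi" (len 7), cursors c1@1 c2@3 c3@3, authorship .1.2...
After op 4 (move_left): buffer="bfxflwi" (len 7), cursors c1@0 c2@2 c3@2, authorship .1.2...

Answer: 0 2 2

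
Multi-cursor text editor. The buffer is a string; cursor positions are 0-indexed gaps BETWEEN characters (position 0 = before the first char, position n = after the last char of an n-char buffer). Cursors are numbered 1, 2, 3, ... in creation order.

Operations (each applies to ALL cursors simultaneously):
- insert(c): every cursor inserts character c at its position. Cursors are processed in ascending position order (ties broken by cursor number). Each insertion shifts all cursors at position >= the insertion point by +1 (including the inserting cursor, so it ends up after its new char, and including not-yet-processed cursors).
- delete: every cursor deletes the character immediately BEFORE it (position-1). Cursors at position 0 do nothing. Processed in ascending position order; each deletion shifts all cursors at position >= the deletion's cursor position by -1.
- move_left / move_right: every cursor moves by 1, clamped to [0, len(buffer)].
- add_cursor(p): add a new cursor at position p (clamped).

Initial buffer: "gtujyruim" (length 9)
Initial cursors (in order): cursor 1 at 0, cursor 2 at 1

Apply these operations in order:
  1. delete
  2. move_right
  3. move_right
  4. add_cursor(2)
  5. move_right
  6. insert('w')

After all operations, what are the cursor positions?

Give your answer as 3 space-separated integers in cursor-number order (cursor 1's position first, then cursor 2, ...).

Answer: 6 6 6

Derivation:
After op 1 (delete): buffer="tujyruim" (len 8), cursors c1@0 c2@0, authorship ........
After op 2 (move_right): buffer="tujyruim" (len 8), cursors c1@1 c2@1, authorship ........
After op 3 (move_right): buffer="tujyruim" (len 8), cursors c1@2 c2@2, authorship ........
After op 4 (add_cursor(2)): buffer="tujyruim" (len 8), cursors c1@2 c2@2 c3@2, authorship ........
After op 5 (move_right): buffer="tujyruim" (len 8), cursors c1@3 c2@3 c3@3, authorship ........
After op 6 (insert('w')): buffer="tujwwwyruim" (len 11), cursors c1@6 c2@6 c3@6, authorship ...123.....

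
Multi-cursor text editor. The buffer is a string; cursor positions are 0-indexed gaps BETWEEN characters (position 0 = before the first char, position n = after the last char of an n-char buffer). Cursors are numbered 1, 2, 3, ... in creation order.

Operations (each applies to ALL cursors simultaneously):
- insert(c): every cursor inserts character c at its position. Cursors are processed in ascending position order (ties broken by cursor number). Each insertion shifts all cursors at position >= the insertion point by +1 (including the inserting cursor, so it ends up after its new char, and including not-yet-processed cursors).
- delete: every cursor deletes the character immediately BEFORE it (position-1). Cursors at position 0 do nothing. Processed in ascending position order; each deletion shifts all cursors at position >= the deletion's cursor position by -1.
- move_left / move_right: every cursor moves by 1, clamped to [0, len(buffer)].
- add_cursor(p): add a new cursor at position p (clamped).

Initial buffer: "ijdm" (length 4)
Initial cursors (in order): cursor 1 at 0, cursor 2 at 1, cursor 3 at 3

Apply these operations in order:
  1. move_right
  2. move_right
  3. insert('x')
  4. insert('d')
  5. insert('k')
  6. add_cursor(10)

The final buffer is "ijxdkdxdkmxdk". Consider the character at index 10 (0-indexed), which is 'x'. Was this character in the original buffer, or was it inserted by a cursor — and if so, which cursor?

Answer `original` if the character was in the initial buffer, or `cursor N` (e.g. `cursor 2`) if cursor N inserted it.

After op 1 (move_right): buffer="ijdm" (len 4), cursors c1@1 c2@2 c3@4, authorship ....
After op 2 (move_right): buffer="ijdm" (len 4), cursors c1@2 c2@3 c3@4, authorship ....
After op 3 (insert('x')): buffer="ijxdxmx" (len 7), cursors c1@3 c2@5 c3@7, authorship ..1.2.3
After op 4 (insert('d')): buffer="ijxddxdmxd" (len 10), cursors c1@4 c2@7 c3@10, authorship ..11.22.33
After op 5 (insert('k')): buffer="ijxdkdxdkmxdk" (len 13), cursors c1@5 c2@9 c3@13, authorship ..111.222.333
After op 6 (add_cursor(10)): buffer="ijxdkdxdkmxdk" (len 13), cursors c1@5 c2@9 c4@10 c3@13, authorship ..111.222.333
Authorship (.=original, N=cursor N): . . 1 1 1 . 2 2 2 . 3 3 3
Index 10: author = 3

Answer: cursor 3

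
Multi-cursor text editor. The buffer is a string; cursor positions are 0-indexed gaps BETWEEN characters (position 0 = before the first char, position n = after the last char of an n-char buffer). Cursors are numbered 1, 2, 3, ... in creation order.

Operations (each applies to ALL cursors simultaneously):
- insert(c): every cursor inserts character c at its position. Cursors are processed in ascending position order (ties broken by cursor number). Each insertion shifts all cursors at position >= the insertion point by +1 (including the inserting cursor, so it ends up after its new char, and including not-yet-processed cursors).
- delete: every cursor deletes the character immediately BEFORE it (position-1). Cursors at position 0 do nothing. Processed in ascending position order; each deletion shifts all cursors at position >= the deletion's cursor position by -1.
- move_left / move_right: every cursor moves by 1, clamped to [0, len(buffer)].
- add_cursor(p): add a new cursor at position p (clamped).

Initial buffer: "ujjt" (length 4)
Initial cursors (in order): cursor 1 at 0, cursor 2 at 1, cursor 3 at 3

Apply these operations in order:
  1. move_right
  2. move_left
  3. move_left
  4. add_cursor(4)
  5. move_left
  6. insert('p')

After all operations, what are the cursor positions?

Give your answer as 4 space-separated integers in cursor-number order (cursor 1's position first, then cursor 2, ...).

After op 1 (move_right): buffer="ujjt" (len 4), cursors c1@1 c2@2 c3@4, authorship ....
After op 2 (move_left): buffer="ujjt" (len 4), cursors c1@0 c2@1 c3@3, authorship ....
After op 3 (move_left): buffer="ujjt" (len 4), cursors c1@0 c2@0 c3@2, authorship ....
After op 4 (add_cursor(4)): buffer="ujjt" (len 4), cursors c1@0 c2@0 c3@2 c4@4, authorship ....
After op 5 (move_left): buffer="ujjt" (len 4), cursors c1@0 c2@0 c3@1 c4@3, authorship ....
After op 6 (insert('p')): buffer="ppupjjpt" (len 8), cursors c1@2 c2@2 c3@4 c4@7, authorship 12.3..4.

Answer: 2 2 4 7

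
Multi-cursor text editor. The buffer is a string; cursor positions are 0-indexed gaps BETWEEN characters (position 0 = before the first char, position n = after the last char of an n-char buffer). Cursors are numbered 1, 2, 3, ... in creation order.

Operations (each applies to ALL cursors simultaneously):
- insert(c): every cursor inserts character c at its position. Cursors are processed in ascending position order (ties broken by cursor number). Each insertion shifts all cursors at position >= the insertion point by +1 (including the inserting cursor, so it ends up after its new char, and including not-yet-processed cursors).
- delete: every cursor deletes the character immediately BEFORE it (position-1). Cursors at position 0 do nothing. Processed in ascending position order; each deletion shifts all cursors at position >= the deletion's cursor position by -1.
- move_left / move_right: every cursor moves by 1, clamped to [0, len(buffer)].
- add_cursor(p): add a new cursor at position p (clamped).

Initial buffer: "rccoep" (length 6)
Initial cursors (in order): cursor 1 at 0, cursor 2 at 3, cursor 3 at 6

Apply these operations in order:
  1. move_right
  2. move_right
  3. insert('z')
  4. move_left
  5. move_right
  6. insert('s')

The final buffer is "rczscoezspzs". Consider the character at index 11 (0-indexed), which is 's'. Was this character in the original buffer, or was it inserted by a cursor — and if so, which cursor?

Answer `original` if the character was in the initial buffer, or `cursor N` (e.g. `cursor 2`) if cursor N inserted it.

Answer: cursor 3

Derivation:
After op 1 (move_right): buffer="rccoep" (len 6), cursors c1@1 c2@4 c3@6, authorship ......
After op 2 (move_right): buffer="rccoep" (len 6), cursors c1@2 c2@5 c3@6, authorship ......
After op 3 (insert('z')): buffer="rczcoezpz" (len 9), cursors c1@3 c2@7 c3@9, authorship ..1...2.3
After op 4 (move_left): buffer="rczcoezpz" (len 9), cursors c1@2 c2@6 c3@8, authorship ..1...2.3
After op 5 (move_right): buffer="rczcoezpz" (len 9), cursors c1@3 c2@7 c3@9, authorship ..1...2.3
After op 6 (insert('s')): buffer="rczscoezspzs" (len 12), cursors c1@4 c2@9 c3@12, authorship ..11...22.33
Authorship (.=original, N=cursor N): . . 1 1 . . . 2 2 . 3 3
Index 11: author = 3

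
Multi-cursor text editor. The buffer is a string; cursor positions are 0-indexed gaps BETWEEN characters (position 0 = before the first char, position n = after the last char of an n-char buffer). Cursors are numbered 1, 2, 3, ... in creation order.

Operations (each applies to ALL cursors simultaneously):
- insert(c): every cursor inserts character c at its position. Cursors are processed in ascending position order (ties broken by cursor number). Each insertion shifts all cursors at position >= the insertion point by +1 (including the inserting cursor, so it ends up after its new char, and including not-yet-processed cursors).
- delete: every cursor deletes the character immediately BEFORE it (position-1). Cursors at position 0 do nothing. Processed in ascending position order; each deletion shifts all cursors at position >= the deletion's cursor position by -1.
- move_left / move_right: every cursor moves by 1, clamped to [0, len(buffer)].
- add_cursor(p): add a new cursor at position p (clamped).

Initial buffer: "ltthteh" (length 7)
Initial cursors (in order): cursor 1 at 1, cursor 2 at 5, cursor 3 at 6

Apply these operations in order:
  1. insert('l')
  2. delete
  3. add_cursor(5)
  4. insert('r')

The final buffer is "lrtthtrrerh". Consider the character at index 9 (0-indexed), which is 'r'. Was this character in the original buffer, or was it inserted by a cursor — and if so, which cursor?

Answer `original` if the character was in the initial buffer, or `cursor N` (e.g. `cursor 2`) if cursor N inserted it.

After op 1 (insert('l')): buffer="lltthtlelh" (len 10), cursors c1@2 c2@7 c3@9, authorship .1....2.3.
After op 2 (delete): buffer="ltthteh" (len 7), cursors c1@1 c2@5 c3@6, authorship .......
After op 3 (add_cursor(5)): buffer="ltthteh" (len 7), cursors c1@1 c2@5 c4@5 c3@6, authorship .......
After op 4 (insert('r')): buffer="lrtthtrrerh" (len 11), cursors c1@2 c2@8 c4@8 c3@10, authorship .1....24.3.
Authorship (.=original, N=cursor N): . 1 . . . . 2 4 . 3 .
Index 9: author = 3

Answer: cursor 3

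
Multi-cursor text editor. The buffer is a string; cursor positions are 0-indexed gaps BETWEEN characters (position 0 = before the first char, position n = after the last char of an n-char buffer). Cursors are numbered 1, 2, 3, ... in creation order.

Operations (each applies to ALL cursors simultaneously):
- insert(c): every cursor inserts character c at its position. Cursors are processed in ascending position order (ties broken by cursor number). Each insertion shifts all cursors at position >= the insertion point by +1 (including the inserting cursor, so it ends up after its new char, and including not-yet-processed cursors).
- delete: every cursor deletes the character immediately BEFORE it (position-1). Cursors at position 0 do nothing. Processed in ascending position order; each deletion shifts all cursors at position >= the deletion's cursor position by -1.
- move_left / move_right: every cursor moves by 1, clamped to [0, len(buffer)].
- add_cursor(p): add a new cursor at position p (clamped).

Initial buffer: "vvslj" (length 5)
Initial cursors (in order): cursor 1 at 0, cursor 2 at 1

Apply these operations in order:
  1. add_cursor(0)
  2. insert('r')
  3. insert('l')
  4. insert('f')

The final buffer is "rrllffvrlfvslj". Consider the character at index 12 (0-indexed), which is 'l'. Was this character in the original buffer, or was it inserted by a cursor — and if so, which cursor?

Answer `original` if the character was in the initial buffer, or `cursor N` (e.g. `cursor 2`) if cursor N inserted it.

After op 1 (add_cursor(0)): buffer="vvslj" (len 5), cursors c1@0 c3@0 c2@1, authorship .....
After op 2 (insert('r')): buffer="rrvrvslj" (len 8), cursors c1@2 c3@2 c2@4, authorship 13.2....
After op 3 (insert('l')): buffer="rrllvrlvslj" (len 11), cursors c1@4 c3@4 c2@7, authorship 1313.22....
After op 4 (insert('f')): buffer="rrllffvrlfvslj" (len 14), cursors c1@6 c3@6 c2@10, authorship 131313.222....
Authorship (.=original, N=cursor N): 1 3 1 3 1 3 . 2 2 2 . . . .
Index 12: author = original

Answer: original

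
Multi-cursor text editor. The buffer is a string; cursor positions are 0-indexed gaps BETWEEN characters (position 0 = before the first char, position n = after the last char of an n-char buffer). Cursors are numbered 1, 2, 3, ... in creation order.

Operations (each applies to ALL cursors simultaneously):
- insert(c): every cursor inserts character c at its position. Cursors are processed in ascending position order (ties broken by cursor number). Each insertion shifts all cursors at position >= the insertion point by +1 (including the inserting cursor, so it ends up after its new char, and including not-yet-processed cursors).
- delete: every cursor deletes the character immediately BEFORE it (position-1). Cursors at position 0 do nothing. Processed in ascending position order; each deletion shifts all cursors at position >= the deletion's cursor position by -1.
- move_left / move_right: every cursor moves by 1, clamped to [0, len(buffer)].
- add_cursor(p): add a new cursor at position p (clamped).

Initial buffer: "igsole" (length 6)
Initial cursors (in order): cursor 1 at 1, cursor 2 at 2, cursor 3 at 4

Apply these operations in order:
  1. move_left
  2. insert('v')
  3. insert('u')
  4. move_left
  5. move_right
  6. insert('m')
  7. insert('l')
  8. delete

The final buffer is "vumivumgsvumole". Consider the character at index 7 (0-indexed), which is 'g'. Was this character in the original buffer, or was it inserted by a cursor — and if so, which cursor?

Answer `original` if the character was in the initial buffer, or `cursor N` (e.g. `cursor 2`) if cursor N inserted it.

Answer: original

Derivation:
After op 1 (move_left): buffer="igsole" (len 6), cursors c1@0 c2@1 c3@3, authorship ......
After op 2 (insert('v')): buffer="vivgsvole" (len 9), cursors c1@1 c2@3 c3@6, authorship 1.2..3...
After op 3 (insert('u')): buffer="vuivugsvuole" (len 12), cursors c1@2 c2@5 c3@9, authorship 11.22..33...
After op 4 (move_left): buffer="vuivugsvuole" (len 12), cursors c1@1 c2@4 c3@8, authorship 11.22..33...
After op 5 (move_right): buffer="vuivugsvuole" (len 12), cursors c1@2 c2@5 c3@9, authorship 11.22..33...
After op 6 (insert('m')): buffer="vumivumgsvumole" (len 15), cursors c1@3 c2@7 c3@12, authorship 111.222..333...
After op 7 (insert('l')): buffer="vumlivumlgsvumlole" (len 18), cursors c1@4 c2@9 c3@15, authorship 1111.2222..3333...
After op 8 (delete): buffer="vumivumgsvumole" (len 15), cursors c1@3 c2@7 c3@12, authorship 111.222..333...
Authorship (.=original, N=cursor N): 1 1 1 . 2 2 2 . . 3 3 3 . . .
Index 7: author = original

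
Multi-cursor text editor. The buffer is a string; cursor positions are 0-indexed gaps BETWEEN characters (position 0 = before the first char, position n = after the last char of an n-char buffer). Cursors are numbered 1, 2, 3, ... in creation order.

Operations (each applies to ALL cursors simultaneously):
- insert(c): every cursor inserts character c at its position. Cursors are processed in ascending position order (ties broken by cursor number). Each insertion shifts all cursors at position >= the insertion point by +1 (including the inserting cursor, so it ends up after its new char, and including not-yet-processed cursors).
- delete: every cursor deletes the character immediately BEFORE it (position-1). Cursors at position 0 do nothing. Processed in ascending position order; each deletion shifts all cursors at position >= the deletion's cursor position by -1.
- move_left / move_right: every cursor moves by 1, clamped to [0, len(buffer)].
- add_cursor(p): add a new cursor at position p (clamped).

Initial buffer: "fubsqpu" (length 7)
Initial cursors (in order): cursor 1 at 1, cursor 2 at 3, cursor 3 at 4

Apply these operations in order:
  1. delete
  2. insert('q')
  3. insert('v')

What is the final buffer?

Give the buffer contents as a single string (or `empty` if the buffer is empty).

After op 1 (delete): buffer="uqpu" (len 4), cursors c1@0 c2@1 c3@1, authorship ....
After op 2 (insert('q')): buffer="quqqqpu" (len 7), cursors c1@1 c2@4 c3@4, authorship 1.23...
After op 3 (insert('v')): buffer="qvuqqvvqpu" (len 10), cursors c1@2 c2@7 c3@7, authorship 11.2323...

Answer: qvuqqvvqpu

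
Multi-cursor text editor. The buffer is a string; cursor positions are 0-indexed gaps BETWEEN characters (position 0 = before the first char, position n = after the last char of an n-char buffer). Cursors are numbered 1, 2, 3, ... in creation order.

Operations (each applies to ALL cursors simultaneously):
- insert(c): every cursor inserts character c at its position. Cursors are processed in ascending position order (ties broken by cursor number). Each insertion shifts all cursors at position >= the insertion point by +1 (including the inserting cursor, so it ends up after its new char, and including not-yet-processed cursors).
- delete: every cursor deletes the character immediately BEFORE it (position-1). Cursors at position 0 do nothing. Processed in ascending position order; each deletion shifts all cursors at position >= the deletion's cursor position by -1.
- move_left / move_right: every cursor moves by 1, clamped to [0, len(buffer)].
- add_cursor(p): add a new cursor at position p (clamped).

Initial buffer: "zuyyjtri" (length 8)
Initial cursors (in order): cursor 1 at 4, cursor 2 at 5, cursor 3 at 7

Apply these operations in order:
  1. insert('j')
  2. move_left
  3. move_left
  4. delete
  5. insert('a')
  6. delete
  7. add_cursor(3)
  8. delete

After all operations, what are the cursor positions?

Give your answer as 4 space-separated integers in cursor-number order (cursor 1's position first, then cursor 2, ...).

After op 1 (insert('j')): buffer="zuyyjjjtrji" (len 11), cursors c1@5 c2@7 c3@10, authorship ....1.2..3.
After op 2 (move_left): buffer="zuyyjjjtrji" (len 11), cursors c1@4 c2@6 c3@9, authorship ....1.2..3.
After op 3 (move_left): buffer="zuyyjjjtrji" (len 11), cursors c1@3 c2@5 c3@8, authorship ....1.2..3.
After op 4 (delete): buffer="zuyjjrji" (len 8), cursors c1@2 c2@3 c3@5, authorship ....2.3.
After op 5 (insert('a')): buffer="zuayajjarji" (len 11), cursors c1@3 c2@5 c3@8, authorship ..1.2.23.3.
After op 6 (delete): buffer="zuyjjrji" (len 8), cursors c1@2 c2@3 c3@5, authorship ....2.3.
After op 7 (add_cursor(3)): buffer="zuyjjrji" (len 8), cursors c1@2 c2@3 c4@3 c3@5, authorship ....2.3.
After op 8 (delete): buffer="jrji" (len 4), cursors c1@0 c2@0 c4@0 c3@1, authorship ..3.

Answer: 0 0 1 0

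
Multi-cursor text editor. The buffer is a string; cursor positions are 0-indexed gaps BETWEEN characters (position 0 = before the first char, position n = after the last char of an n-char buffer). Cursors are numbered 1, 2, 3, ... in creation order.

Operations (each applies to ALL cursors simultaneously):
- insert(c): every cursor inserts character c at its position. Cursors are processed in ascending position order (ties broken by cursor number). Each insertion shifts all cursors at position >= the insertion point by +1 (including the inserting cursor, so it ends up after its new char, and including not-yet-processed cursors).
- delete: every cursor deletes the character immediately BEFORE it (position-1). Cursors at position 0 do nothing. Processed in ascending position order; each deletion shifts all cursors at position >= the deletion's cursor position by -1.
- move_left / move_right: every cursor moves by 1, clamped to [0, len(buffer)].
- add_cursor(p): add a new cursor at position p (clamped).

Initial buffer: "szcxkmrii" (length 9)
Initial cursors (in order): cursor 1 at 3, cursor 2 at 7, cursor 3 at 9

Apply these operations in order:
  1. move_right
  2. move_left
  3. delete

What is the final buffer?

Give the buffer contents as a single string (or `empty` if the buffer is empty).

Answer: szxkmi

Derivation:
After op 1 (move_right): buffer="szcxkmrii" (len 9), cursors c1@4 c2@8 c3@9, authorship .........
After op 2 (move_left): buffer="szcxkmrii" (len 9), cursors c1@3 c2@7 c3@8, authorship .........
After op 3 (delete): buffer="szxkmi" (len 6), cursors c1@2 c2@5 c3@5, authorship ......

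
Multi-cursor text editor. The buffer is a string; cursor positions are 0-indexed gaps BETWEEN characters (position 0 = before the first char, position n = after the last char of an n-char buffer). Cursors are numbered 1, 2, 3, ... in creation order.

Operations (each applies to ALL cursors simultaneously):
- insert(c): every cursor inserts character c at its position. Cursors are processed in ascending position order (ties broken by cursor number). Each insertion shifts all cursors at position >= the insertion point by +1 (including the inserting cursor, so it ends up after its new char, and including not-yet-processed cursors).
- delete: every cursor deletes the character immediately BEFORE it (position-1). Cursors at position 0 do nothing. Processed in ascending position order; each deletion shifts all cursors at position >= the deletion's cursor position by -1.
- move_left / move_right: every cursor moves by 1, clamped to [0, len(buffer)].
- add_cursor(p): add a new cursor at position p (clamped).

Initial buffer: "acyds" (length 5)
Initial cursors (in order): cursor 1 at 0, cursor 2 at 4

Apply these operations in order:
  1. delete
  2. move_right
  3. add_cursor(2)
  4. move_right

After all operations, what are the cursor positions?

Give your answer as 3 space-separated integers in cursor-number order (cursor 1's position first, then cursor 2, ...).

Answer: 2 4 3

Derivation:
After op 1 (delete): buffer="acys" (len 4), cursors c1@0 c2@3, authorship ....
After op 2 (move_right): buffer="acys" (len 4), cursors c1@1 c2@4, authorship ....
After op 3 (add_cursor(2)): buffer="acys" (len 4), cursors c1@1 c3@2 c2@4, authorship ....
After op 4 (move_right): buffer="acys" (len 4), cursors c1@2 c3@3 c2@4, authorship ....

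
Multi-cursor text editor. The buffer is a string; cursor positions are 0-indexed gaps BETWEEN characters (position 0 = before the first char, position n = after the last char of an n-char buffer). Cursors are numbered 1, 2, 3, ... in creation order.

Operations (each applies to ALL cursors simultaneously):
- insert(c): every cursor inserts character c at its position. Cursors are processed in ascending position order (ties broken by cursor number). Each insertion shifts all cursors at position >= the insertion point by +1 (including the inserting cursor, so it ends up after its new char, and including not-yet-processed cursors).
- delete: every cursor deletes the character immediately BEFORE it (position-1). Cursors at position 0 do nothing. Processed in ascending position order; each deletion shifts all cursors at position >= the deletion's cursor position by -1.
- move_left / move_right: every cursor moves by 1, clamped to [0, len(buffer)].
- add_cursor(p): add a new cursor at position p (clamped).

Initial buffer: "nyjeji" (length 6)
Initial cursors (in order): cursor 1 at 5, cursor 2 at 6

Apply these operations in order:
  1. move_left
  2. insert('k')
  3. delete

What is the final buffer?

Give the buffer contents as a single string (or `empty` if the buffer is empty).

After op 1 (move_left): buffer="nyjeji" (len 6), cursors c1@4 c2@5, authorship ......
After op 2 (insert('k')): buffer="nyjekjki" (len 8), cursors c1@5 c2@7, authorship ....1.2.
After op 3 (delete): buffer="nyjeji" (len 6), cursors c1@4 c2@5, authorship ......

Answer: nyjeji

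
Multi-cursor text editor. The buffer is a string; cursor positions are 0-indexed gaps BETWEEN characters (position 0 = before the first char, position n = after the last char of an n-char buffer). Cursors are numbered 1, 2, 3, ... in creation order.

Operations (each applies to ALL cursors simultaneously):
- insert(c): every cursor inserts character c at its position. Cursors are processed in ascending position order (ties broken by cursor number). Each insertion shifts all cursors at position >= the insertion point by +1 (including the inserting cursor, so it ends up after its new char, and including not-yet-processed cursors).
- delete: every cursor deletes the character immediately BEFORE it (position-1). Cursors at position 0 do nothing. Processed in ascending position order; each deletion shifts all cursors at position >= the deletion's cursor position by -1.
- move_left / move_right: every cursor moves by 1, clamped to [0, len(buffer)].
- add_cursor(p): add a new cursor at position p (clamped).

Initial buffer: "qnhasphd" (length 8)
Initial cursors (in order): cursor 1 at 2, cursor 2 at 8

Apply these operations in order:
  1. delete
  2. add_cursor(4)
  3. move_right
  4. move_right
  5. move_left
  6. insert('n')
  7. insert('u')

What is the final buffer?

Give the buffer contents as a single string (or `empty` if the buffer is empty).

After op 1 (delete): buffer="qhasph" (len 6), cursors c1@1 c2@6, authorship ......
After op 2 (add_cursor(4)): buffer="qhasph" (len 6), cursors c1@1 c3@4 c2@6, authorship ......
After op 3 (move_right): buffer="qhasph" (len 6), cursors c1@2 c3@5 c2@6, authorship ......
After op 4 (move_right): buffer="qhasph" (len 6), cursors c1@3 c2@6 c3@6, authorship ......
After op 5 (move_left): buffer="qhasph" (len 6), cursors c1@2 c2@5 c3@5, authorship ......
After op 6 (insert('n')): buffer="qhnaspnnh" (len 9), cursors c1@3 c2@8 c3@8, authorship ..1...23.
After op 7 (insert('u')): buffer="qhnuaspnnuuh" (len 12), cursors c1@4 c2@11 c3@11, authorship ..11...2323.

Answer: qhnuaspnnuuh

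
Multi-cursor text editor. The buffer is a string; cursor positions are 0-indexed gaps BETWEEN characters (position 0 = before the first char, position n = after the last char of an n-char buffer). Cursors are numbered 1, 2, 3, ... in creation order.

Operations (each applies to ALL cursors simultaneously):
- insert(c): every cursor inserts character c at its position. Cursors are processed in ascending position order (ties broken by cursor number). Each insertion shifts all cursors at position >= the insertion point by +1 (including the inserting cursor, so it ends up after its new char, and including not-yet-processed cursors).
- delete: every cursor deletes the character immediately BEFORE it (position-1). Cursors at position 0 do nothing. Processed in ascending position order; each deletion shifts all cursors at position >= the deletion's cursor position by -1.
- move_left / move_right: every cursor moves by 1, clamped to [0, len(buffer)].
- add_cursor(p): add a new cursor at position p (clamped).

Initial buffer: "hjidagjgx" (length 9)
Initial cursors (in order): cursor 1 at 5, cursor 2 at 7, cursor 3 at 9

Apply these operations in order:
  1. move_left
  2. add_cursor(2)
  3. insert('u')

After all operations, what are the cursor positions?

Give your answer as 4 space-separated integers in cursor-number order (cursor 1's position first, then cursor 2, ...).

After op 1 (move_left): buffer="hjidagjgx" (len 9), cursors c1@4 c2@6 c3@8, authorship .........
After op 2 (add_cursor(2)): buffer="hjidagjgx" (len 9), cursors c4@2 c1@4 c2@6 c3@8, authorship .........
After op 3 (insert('u')): buffer="hjuiduagujgux" (len 13), cursors c4@3 c1@6 c2@9 c3@12, authorship ..4..1..2..3.

Answer: 6 9 12 3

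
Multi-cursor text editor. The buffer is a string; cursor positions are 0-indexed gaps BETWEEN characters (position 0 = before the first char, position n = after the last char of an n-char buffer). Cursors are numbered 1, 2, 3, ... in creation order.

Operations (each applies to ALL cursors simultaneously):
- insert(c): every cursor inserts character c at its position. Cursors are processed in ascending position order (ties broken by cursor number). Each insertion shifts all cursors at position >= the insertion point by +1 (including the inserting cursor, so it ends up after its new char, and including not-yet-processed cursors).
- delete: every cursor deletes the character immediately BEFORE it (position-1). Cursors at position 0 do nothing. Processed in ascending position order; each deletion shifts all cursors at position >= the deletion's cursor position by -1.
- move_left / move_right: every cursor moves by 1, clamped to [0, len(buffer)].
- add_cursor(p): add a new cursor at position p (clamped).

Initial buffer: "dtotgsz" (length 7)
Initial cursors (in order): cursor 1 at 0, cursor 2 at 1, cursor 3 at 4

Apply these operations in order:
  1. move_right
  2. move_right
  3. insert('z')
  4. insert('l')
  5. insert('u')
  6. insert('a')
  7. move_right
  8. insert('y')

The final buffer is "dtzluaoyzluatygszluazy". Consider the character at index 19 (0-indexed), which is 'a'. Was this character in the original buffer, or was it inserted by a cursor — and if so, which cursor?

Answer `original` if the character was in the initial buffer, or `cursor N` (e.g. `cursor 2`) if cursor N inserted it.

After op 1 (move_right): buffer="dtotgsz" (len 7), cursors c1@1 c2@2 c3@5, authorship .......
After op 2 (move_right): buffer="dtotgsz" (len 7), cursors c1@2 c2@3 c3@6, authorship .......
After op 3 (insert('z')): buffer="dtzoztgszz" (len 10), cursors c1@3 c2@5 c3@9, authorship ..1.2...3.
After op 4 (insert('l')): buffer="dtzlozltgszlz" (len 13), cursors c1@4 c2@7 c3@12, authorship ..11.22...33.
After op 5 (insert('u')): buffer="dtzluozlutgszluz" (len 16), cursors c1@5 c2@9 c3@15, authorship ..111.222...333.
After op 6 (insert('a')): buffer="dtzluaozluatgszluaz" (len 19), cursors c1@6 c2@11 c3@18, authorship ..1111.2222...3333.
After op 7 (move_right): buffer="dtzluaozluatgszluaz" (len 19), cursors c1@7 c2@12 c3@19, authorship ..1111.2222...3333.
After op 8 (insert('y')): buffer="dtzluaoyzluatygszluazy" (len 22), cursors c1@8 c2@14 c3@22, authorship ..1111.12222.2..3333.3
Authorship (.=original, N=cursor N): . . 1 1 1 1 . 1 2 2 2 2 . 2 . . 3 3 3 3 . 3
Index 19: author = 3

Answer: cursor 3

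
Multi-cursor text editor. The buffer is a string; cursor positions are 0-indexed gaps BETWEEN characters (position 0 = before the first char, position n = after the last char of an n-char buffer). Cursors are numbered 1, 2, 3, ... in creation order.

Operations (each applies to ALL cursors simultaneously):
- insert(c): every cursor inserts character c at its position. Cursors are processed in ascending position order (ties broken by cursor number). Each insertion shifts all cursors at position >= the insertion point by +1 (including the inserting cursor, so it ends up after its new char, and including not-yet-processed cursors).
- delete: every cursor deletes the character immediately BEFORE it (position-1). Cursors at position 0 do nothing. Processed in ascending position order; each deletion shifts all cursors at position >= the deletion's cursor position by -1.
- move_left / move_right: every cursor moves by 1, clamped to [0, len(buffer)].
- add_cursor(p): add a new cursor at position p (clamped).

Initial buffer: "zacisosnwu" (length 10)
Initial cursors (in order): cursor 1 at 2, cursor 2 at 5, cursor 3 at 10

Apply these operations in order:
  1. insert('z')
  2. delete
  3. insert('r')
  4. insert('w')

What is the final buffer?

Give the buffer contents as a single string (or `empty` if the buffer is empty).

After op 1 (insert('z')): buffer="zazciszosnwuz" (len 13), cursors c1@3 c2@7 c3@13, authorship ..1...2.....3
After op 2 (delete): buffer="zacisosnwu" (len 10), cursors c1@2 c2@5 c3@10, authorship ..........
After op 3 (insert('r')): buffer="zarcisrosnwur" (len 13), cursors c1@3 c2@7 c3@13, authorship ..1...2.....3
After op 4 (insert('w')): buffer="zarwcisrwosnwurw" (len 16), cursors c1@4 c2@9 c3@16, authorship ..11...22.....33

Answer: zarwcisrwosnwurw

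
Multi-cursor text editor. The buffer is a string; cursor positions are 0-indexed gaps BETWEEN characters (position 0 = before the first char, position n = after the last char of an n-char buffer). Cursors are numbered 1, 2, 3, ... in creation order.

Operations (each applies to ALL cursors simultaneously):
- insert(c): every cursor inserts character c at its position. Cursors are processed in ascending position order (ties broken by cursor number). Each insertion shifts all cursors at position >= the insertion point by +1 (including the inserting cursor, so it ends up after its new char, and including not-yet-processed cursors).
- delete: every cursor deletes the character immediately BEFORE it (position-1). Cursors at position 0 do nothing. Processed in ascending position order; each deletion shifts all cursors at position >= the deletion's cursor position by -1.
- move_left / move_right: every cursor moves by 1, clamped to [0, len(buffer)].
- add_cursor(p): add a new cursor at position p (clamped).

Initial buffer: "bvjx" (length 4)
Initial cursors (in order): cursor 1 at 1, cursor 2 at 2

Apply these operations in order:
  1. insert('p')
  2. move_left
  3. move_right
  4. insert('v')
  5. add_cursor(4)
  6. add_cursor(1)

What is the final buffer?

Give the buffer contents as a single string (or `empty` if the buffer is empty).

After op 1 (insert('p')): buffer="bpvpjx" (len 6), cursors c1@2 c2@4, authorship .1.2..
After op 2 (move_left): buffer="bpvpjx" (len 6), cursors c1@1 c2@3, authorship .1.2..
After op 3 (move_right): buffer="bpvpjx" (len 6), cursors c1@2 c2@4, authorship .1.2..
After op 4 (insert('v')): buffer="bpvvpvjx" (len 8), cursors c1@3 c2@6, authorship .11.22..
After op 5 (add_cursor(4)): buffer="bpvvpvjx" (len 8), cursors c1@3 c3@4 c2@6, authorship .11.22..
After op 6 (add_cursor(1)): buffer="bpvvpvjx" (len 8), cursors c4@1 c1@3 c3@4 c2@6, authorship .11.22..

Answer: bpvvpvjx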